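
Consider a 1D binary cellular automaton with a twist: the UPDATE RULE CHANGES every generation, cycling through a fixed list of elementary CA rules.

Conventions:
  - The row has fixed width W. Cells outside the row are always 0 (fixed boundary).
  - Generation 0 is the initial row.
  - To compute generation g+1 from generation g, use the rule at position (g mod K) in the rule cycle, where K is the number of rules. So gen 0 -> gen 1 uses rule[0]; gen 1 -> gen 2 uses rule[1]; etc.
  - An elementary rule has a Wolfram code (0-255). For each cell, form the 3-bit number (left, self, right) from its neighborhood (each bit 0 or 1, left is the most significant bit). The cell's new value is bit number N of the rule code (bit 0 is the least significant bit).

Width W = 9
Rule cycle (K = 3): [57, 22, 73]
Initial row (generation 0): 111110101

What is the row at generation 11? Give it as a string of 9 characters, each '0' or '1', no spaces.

Gen 0: 111110101
Gen 1 (rule 57): 100001010
Gen 2 (rule 22): 110011011
Gen 3 (rule 73): 110011011
Gen 4 (rule 57): 101010110
Gen 5 (rule 22): 101010001
Gen 6 (rule 73): 000000100
Gen 7 (rule 57): 111110011
Gen 8 (rule 22): 000001100
Gen 9 (rule 73): 111101101
Gen 10 (rule 57): 100011010
Gen 11 (rule 22): 110100011

Answer: 110100011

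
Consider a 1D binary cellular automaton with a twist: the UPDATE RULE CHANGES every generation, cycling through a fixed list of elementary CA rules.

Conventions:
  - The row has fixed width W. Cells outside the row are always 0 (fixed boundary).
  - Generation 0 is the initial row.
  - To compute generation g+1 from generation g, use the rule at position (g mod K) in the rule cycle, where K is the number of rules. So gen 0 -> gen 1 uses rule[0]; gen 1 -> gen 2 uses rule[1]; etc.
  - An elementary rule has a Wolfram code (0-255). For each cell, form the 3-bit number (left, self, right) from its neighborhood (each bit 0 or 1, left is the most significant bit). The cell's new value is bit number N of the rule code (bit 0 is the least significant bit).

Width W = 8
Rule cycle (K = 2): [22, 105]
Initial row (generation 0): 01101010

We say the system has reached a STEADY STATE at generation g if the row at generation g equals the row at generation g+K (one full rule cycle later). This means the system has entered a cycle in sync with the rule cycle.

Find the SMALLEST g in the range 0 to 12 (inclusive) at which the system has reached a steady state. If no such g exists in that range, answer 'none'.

Answer: 9

Derivation:
Gen 0: 01101010
Gen 1 (rule 22): 10001011
Gen 2 (rule 105): 00100111
Gen 3 (rule 22): 01111000
Gen 4 (rule 105): 01001011
Gen 5 (rule 22): 11111000
Gen 6 (rule 105): 10001011
Gen 7 (rule 22): 11011000
Gen 8 (rule 105): 11111011
Gen 9 (rule 22): 00000000
Gen 10 (rule 105): 11111111
Gen 11 (rule 22): 00000000
Gen 12 (rule 105): 11111111
Gen 13 (rule 22): 00000000
Gen 14 (rule 105): 11111111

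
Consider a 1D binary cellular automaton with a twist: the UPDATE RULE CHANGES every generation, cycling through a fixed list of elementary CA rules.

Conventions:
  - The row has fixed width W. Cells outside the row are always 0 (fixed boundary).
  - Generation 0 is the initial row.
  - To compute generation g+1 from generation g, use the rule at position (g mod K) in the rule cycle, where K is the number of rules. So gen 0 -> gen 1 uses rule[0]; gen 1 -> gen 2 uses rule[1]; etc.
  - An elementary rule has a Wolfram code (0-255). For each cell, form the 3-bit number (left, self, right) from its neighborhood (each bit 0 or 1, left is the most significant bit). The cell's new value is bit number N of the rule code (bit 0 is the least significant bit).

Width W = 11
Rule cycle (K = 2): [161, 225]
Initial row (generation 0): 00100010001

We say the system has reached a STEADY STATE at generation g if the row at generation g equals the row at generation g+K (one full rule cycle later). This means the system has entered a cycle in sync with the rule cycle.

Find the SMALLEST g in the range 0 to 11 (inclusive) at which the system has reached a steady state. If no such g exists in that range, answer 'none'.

Answer: 0

Derivation:
Gen 0: 00100010001
Gen 1 (rule 161): 10001000100
Gen 2 (rule 225): 00100010001
Gen 3 (rule 161): 10001000100
Gen 4 (rule 225): 00100010001
Gen 5 (rule 161): 10001000100
Gen 6 (rule 225): 00100010001
Gen 7 (rule 161): 10001000100
Gen 8 (rule 225): 00100010001
Gen 9 (rule 161): 10001000100
Gen 10 (rule 225): 00100010001
Gen 11 (rule 161): 10001000100
Gen 12 (rule 225): 00100010001
Gen 13 (rule 161): 10001000100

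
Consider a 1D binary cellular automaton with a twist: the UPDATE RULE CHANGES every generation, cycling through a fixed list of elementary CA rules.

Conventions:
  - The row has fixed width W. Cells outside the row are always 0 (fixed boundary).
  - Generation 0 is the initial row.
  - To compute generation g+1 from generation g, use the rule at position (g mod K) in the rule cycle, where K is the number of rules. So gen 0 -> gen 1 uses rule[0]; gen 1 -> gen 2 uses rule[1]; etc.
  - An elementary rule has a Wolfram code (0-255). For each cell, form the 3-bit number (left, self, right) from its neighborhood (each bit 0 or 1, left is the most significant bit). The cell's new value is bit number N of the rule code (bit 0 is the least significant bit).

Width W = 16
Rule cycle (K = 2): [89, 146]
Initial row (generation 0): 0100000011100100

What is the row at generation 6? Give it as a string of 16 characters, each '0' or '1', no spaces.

Answer: 0110000110100010

Derivation:
Gen 0: 0100000011100100
Gen 1 (rule 89): 0011111010110011
Gen 2 (rule 146): 0101110000001100
Gen 3 (rule 89): 0001011111101111
Gen 4 (rule 146): 0010001111000110
Gen 5 (rule 89): 1001101001110111
Gen 6 (rule 146): 0110000110100010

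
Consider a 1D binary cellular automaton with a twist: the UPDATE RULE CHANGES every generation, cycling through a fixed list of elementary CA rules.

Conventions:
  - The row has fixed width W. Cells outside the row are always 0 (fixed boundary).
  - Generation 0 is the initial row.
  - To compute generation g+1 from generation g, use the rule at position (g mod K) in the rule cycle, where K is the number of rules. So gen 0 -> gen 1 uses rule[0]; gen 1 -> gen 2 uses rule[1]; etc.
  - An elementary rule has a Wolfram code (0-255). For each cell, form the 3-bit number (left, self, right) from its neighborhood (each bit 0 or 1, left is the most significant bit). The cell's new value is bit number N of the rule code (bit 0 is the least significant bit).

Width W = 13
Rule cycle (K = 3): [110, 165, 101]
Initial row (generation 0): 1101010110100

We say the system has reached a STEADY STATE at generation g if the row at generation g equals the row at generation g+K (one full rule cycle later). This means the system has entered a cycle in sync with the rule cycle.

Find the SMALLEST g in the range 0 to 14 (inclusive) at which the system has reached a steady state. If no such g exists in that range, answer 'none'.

Answer: none

Derivation:
Gen 0: 1101010110100
Gen 1 (rule 110): 1111111111100
Gen 2 (rule 165): 0111111111001
Gen 3 (rule 101): 0000000001001
Gen 4 (rule 110): 0000000011011
Gen 5 (rule 165): 1111111000100
Gen 6 (rule 101): 0000001010101
Gen 7 (rule 110): 0000011111111
Gen 8 (rule 165): 1111001111110
Gen 9 (rule 101): 0001000000010
Gen 10 (rule 110): 0011000000110
Gen 11 (rule 165): 1000011110000
Gen 12 (rule 101): 1011000010111
Gen 13 (rule 110): 1111000111101
Gen 14 (rule 165): 0110010011011
Gen 15 (rule 101): 0010010001101
Gen 16 (rule 110): 0110110011111
Gen 17 (rule 165): 0001000001110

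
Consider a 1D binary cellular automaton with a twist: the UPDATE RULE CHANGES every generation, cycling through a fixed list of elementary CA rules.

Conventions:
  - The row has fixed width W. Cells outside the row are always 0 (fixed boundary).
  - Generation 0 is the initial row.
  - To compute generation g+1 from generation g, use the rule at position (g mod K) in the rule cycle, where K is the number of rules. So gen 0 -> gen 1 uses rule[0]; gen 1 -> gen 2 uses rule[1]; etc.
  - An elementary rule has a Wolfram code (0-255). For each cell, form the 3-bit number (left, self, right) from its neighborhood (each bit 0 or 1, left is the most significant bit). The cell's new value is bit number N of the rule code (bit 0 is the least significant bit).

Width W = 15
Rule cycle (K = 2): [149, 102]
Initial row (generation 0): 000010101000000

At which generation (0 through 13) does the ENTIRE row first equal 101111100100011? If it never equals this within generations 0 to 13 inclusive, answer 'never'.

Gen 0: 000010101000000
Gen 1 (rule 149): 111010101111111
Gen 2 (rule 102): 001111110000001
Gen 3 (rule 149): 100111101111101
Gen 4 (rule 102): 101000110000111
Gen 5 (rule 149): 101110001110010
Gen 6 (rule 102): 110010010010110
Gen 7 (rule 149): 001011011010001
Gen 8 (rule 102): 011101101110011
Gen 9 (rule 149): 001000000101000
Gen 10 (rule 102): 011000001111000
Gen 11 (rule 149): 000111100110111
Gen 12 (rule 102): 001000101011001
Gen 13 (rule 149): 101110101000101

Answer: never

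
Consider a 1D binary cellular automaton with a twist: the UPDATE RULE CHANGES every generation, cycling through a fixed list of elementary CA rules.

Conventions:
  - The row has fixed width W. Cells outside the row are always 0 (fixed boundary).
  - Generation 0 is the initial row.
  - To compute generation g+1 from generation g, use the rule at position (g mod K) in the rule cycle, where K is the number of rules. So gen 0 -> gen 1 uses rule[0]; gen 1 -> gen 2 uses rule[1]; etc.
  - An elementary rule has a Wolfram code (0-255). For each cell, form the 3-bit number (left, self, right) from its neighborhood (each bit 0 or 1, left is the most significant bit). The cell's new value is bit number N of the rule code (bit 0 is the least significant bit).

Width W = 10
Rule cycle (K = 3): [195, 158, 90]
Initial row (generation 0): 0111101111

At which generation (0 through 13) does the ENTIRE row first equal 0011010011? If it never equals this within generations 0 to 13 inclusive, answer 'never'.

Answer: 3

Derivation:
Gen 0: 0111101111
Gen 1 (rule 195): 1011100111
Gen 2 (rule 158): 1011011110
Gen 3 (rule 90): 0011010011
Gen 4 (rule 195): 1101000101
Gen 5 (rule 158): 1001101101
Gen 6 (rule 90): 0111101100
Gen 7 (rule 195): 1011100101
Gen 8 (rule 158): 1011011101
Gen 9 (rule 90): 0011010100
Gen 10 (rule 195): 1101000001
Gen 11 (rule 158): 1001100011
Gen 12 (rule 90): 0111110111
Gen 13 (rule 195): 1011110011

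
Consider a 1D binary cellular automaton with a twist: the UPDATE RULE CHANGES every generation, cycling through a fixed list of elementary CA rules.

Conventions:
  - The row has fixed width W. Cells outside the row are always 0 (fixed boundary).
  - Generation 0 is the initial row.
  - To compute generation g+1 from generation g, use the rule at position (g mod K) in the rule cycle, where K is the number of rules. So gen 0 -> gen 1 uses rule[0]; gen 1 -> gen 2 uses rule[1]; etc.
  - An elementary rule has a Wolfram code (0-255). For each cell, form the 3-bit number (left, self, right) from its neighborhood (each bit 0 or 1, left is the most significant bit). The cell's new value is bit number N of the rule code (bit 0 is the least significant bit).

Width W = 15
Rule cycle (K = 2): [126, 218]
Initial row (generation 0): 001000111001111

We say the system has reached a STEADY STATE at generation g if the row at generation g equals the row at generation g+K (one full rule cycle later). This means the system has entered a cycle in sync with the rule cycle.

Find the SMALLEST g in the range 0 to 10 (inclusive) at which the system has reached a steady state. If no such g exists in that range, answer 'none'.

Gen 0: 001000111001111
Gen 1 (rule 126): 011101101111001
Gen 2 (rule 218): 111101101111110
Gen 3 (rule 126): 100111111000011
Gen 4 (rule 218): 011111111100111
Gen 5 (rule 126): 110000000111101
Gen 6 (rule 218): 111000001111100
Gen 7 (rule 126): 101100011000110
Gen 8 (rule 218): 001110111101111
Gen 9 (rule 126): 011011100111001
Gen 10 (rule 218): 111011111111110
Gen 11 (rule 126): 101110000000011
Gen 12 (rule 218): 001111000000111

Answer: none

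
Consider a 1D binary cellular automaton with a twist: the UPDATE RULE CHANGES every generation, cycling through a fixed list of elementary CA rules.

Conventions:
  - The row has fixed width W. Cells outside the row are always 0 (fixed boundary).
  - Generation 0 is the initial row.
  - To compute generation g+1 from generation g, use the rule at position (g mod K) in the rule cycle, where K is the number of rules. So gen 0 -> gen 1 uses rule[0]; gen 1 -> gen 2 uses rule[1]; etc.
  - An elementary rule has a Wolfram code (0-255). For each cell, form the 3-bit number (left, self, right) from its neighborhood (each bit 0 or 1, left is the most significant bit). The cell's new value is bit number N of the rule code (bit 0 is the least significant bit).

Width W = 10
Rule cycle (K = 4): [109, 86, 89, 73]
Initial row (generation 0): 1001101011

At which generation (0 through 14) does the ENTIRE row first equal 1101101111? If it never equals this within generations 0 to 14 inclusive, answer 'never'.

Answer: 9

Derivation:
Gen 0: 1001101011
Gen 1 (rule 109): 1001111111
Gen 2 (rule 86): 1110000001
Gen 3 (rule 89): 1011111100
Gen 4 (rule 73): 0010000101
Gen 5 (rule 109): 1010110111
Gen 6 (rule 86): 1010010001
Gen 7 (rule 89): 0001001100
Gen 8 (rule 73): 1100001101
Gen 9 (rule 109): 1101101111
Gen 10 (rule 86): 0100100001
Gen 11 (rule 89): 0010011100
Gen 12 (rule 73): 1000010101
Gen 13 (rule 109): 1011011111
Gen 14 (rule 86): 1001000001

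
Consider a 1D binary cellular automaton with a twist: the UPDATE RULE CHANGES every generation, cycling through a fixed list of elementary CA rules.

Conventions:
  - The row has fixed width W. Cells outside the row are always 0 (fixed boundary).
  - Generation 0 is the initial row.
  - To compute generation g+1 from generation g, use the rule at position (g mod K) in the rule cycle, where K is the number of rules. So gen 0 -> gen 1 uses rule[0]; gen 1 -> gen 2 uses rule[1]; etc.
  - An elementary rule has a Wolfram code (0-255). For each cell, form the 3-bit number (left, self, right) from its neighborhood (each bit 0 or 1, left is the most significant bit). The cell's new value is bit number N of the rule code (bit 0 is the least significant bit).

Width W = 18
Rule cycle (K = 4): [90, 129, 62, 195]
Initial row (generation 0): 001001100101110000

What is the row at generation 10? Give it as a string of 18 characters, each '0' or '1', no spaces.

Gen 0: 001001100101110000
Gen 1 (rule 90): 010111111001011000
Gen 2 (rule 129): 000011110000000011
Gen 3 (rule 62): 000110001000000110
Gen 4 (rule 195): 111010110011111010
Gen 5 (rule 90): 101000111110001001
Gen 6 (rule 129): 000010011100100000
Gen 7 (rule 62): 000111110011110000
Gen 8 (rule 195): 111011110101110111
Gen 9 (rule 90): 101010010001010101
Gen 10 (rule 129): 000000000100000000

Answer: 000000000100000000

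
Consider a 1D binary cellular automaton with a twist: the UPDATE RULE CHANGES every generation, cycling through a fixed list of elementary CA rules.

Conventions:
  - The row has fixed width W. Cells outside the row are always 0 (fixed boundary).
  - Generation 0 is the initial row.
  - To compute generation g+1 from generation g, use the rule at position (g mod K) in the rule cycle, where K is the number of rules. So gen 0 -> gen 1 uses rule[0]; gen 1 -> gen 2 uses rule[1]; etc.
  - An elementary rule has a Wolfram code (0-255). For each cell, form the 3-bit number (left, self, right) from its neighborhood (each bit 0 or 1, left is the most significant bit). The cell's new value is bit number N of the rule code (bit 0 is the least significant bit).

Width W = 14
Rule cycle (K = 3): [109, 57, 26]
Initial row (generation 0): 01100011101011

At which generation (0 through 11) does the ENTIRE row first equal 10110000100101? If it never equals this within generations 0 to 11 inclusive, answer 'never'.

Gen 0: 01100011101011
Gen 1 (rule 109): 01101010111111
Gen 2 (rule 57): 01010101100000
Gen 3 (rule 26): 10000001010000
Gen 4 (rule 109): 10111101110111
Gen 5 (rule 57): 01100011001100
Gen 6 (rule 26): 11010110111010
Gen 7 (rule 109): 11111111101110
Gen 8 (rule 57): 10000000011001
Gen 9 (rule 26): 01000000110110
Gen 10 (rule 109): 01011110111110
Gen 11 (rule 57): 00110001100001

Answer: never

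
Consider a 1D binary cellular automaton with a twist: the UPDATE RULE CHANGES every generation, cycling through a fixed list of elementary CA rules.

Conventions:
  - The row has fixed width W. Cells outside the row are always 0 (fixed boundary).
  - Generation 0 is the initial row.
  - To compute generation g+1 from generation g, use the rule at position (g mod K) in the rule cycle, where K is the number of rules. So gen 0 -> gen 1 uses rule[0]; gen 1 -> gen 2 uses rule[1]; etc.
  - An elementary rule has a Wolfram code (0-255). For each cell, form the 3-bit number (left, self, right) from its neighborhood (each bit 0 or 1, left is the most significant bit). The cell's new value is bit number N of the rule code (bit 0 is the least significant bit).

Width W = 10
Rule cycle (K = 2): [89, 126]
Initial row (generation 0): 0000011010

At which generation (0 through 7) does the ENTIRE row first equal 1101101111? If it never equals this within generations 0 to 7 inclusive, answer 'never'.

Answer: 6

Derivation:
Gen 0: 0000011010
Gen 1 (rule 89): 1111011001
Gen 2 (rule 126): 1001111111
Gen 3 (rule 89): 0101000001
Gen 4 (rule 126): 1111100011
Gen 5 (rule 89): 1000111011
Gen 6 (rule 126): 1101101111
Gen 7 (rule 89): 1101101001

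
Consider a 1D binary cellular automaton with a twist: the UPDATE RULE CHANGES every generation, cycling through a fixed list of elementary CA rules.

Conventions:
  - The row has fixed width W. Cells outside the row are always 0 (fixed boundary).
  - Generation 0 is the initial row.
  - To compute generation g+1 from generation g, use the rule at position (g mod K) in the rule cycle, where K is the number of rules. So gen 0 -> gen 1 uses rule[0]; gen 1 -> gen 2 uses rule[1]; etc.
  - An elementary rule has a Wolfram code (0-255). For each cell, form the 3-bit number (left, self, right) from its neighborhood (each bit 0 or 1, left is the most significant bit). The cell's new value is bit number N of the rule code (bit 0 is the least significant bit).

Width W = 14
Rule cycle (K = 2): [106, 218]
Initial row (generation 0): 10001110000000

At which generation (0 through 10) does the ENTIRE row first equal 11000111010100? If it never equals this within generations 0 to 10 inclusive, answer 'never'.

Gen 0: 10001110000000
Gen 1 (rule 106): 00011010000000
Gen 2 (rule 218): 00111001000000
Gen 3 (rule 106): 01101010000000
Gen 4 (rule 218): 11100001000000
Gen 5 (rule 106): 10100010000000
Gen 6 (rule 218): 00010101000000
Gen 7 (rule 106): 00101010000000
Gen 8 (rule 218): 01000001000000
Gen 9 (rule 106): 10000010000000
Gen 10 (rule 218): 01000101000000

Answer: never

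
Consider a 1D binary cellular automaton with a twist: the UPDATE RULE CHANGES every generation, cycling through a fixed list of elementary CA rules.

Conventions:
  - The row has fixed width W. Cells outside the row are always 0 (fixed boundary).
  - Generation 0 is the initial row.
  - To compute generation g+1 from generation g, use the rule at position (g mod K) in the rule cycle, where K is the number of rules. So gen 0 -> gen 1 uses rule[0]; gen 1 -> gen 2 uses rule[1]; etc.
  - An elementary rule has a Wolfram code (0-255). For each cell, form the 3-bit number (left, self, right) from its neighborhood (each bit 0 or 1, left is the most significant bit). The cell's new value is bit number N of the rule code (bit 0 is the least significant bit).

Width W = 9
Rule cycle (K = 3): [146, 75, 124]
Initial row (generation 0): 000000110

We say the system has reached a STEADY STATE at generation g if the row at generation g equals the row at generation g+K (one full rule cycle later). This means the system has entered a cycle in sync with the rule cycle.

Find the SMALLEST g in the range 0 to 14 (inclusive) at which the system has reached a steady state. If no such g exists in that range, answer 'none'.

Gen 0: 000000110
Gen 1 (rule 146): 000001001
Gen 2 (rule 75): 111110010
Gen 3 (rule 124): 100011011
Gen 4 (rule 146): 010100000
Gen 5 (rule 75): 100001111
Gen 6 (rule 124): 110001001
Gen 7 (rule 146): 001010110
Gen 8 (rule 75): 110000110
Gen 9 (rule 124): 111000111
Gen 10 (rule 146): 010101010
Gen 11 (rule 75): 100000000
Gen 12 (rule 124): 110000000
Gen 13 (rule 146): 001000000
Gen 14 (rule 75): 110011111
Gen 15 (rule 124): 111010001
Gen 16 (rule 146): 010001010
Gen 17 (rule 75): 100110000

Answer: none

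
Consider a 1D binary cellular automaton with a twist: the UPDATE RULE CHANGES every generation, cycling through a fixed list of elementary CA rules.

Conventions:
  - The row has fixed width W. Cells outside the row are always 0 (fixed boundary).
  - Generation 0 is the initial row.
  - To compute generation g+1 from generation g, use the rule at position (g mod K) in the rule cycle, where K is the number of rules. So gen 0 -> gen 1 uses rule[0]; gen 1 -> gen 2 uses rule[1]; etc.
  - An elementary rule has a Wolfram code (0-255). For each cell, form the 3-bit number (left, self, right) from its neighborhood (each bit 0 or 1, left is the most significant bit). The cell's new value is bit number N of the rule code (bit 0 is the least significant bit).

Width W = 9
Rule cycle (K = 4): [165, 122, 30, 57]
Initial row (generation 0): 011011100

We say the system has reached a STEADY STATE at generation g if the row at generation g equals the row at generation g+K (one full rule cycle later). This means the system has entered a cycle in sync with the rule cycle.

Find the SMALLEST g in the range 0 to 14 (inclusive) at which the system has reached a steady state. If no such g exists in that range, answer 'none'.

Gen 0: 011011100
Gen 1 (rule 165): 000101001
Gen 2 (rule 122): 001010110
Gen 3 (rule 30): 011010101
Gen 4 (rule 57): 010101010
Gen 5 (rule 165): 011111110
Gen 6 (rule 122): 110000011
Gen 7 (rule 30): 101000110
Gen 8 (rule 57): 010110101
Gen 9 (rule 165): 011001111
Gen 10 (rule 122): 111111001
Gen 11 (rule 30): 100000111
Gen 12 (rule 57): 011110100
Gen 13 (rule 165): 001101101
Gen 14 (rule 122): 011111110
Gen 15 (rule 30): 110000001
Gen 16 (rule 57): 101111100
Gen 17 (rule 165): 110111001
Gen 18 (rule 122): 111101110

Answer: none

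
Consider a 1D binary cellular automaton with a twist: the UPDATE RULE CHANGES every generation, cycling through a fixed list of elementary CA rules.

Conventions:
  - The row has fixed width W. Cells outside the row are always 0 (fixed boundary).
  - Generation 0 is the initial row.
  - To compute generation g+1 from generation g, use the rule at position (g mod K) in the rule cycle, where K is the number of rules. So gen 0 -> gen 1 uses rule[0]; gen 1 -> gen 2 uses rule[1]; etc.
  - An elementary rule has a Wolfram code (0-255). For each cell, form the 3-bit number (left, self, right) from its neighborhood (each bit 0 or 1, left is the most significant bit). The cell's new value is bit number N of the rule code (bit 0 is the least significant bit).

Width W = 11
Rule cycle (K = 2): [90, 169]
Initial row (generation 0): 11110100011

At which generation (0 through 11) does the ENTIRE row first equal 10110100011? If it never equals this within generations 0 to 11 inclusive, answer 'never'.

Gen 0: 11110100011
Gen 1 (rule 90): 10010010111
Gen 2 (rule 169): 00000001110
Gen 3 (rule 90): 00000011011
Gen 4 (rule 169): 11111010110
Gen 5 (rule 90): 10001000111
Gen 6 (rule 169): 00100010110
Gen 7 (rule 90): 01010100111
Gen 8 (rule 169): 00101000110
Gen 9 (rule 90): 01000101111
Gen 10 (rule 169): 00010011110
Gen 11 (rule 90): 00101110011

Answer: never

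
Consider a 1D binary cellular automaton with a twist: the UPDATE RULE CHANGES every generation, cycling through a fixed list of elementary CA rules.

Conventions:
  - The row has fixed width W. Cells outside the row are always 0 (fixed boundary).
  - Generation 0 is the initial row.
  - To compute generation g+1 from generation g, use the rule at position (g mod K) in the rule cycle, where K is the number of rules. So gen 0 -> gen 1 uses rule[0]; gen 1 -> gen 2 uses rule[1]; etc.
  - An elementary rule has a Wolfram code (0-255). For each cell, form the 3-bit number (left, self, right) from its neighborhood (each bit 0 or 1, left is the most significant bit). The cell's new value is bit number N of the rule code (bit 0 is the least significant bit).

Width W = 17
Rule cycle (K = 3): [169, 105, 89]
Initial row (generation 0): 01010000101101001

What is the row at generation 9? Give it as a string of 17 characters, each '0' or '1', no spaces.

Gen 0: 01010000101101001
Gen 1 (rule 169): 00100110011010000
Gen 2 (rule 105): 10000110011100111
Gen 3 (rule 89): 01110111010110101
Gen 4 (rule 169): 01101110101101010
Gen 5 (rule 105): 01111011011110100
Gen 6 (rule 89): 01001011010010011
Gen 7 (rule 169): 00000110100000010
Gen 8 (rule 105): 11110111001111000
Gen 9 (rule 89): 10010101101001111

Answer: 10010101101001111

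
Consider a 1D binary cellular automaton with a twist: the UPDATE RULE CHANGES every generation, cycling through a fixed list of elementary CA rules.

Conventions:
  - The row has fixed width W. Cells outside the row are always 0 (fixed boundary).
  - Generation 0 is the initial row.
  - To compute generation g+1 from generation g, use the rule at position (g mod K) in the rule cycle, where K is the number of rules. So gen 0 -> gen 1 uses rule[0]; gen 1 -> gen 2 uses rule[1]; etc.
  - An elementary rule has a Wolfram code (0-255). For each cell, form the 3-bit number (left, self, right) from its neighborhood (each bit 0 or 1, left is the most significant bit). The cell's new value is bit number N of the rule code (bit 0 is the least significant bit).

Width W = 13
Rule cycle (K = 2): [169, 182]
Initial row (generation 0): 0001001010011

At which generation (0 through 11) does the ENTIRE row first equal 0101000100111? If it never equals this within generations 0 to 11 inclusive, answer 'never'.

Answer: never

Derivation:
Gen 0: 0001001010011
Gen 1 (rule 169): 1100000100010
Gen 2 (rule 182): 0010001110111
Gen 3 (rule 169): 1000101101110
Gen 4 (rule 182): 1101110010101
Gen 5 (rule 169): 1011100001010
Gen 6 (rule 182): 1101010011111
Gen 7 (rule 169): 1010100011110
Gen 8 (rule 182): 1111110101101
Gen 9 (rule 169): 1111101011010
Gen 10 (rule 182): 0111011100111
Gen 11 (rule 169): 0110111000110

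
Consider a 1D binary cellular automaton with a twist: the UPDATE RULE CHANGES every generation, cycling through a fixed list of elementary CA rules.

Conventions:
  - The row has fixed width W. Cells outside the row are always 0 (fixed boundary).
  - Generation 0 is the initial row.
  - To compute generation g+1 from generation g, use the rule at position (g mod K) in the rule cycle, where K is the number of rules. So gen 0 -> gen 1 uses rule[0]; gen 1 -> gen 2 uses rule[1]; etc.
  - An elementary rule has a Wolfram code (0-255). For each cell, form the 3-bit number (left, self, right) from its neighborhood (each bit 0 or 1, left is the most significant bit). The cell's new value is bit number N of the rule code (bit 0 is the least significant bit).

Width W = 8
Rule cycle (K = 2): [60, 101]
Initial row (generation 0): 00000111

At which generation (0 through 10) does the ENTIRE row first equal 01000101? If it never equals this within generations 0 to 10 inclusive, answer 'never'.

Answer: never

Derivation:
Gen 0: 00000111
Gen 1 (rule 60): 00000100
Gen 2 (rule 101): 11110101
Gen 3 (rule 60): 10001111
Gen 4 (rule 101): 10100001
Gen 5 (rule 60): 11110001
Gen 6 (rule 101): 00010101
Gen 7 (rule 60): 00011111
Gen 8 (rule 101): 11000001
Gen 9 (rule 60): 10100001
Gen 10 (rule 101): 11101101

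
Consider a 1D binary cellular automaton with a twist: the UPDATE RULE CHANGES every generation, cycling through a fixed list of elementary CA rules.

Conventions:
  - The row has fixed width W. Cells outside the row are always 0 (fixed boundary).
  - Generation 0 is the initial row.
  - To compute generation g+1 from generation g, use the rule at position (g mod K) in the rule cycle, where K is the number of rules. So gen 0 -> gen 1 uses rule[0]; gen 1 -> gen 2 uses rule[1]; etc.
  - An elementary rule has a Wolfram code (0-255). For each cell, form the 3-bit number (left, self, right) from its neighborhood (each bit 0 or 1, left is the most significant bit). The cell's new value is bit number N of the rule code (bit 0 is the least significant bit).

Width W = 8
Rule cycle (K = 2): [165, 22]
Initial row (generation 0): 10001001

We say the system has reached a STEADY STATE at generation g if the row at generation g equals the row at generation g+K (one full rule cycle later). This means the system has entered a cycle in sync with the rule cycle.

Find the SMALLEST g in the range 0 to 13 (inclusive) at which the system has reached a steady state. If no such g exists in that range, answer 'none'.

Answer: 4

Derivation:
Gen 0: 10001001
Gen 1 (rule 165): 10101001
Gen 2 (rule 22): 10101111
Gen 3 (rule 165): 11110110
Gen 4 (rule 22): 00000001
Gen 5 (rule 165): 11111101
Gen 6 (rule 22): 00000001
Gen 7 (rule 165): 11111101
Gen 8 (rule 22): 00000001
Gen 9 (rule 165): 11111101
Gen 10 (rule 22): 00000001
Gen 11 (rule 165): 11111101
Gen 12 (rule 22): 00000001
Gen 13 (rule 165): 11111101
Gen 14 (rule 22): 00000001
Gen 15 (rule 165): 11111101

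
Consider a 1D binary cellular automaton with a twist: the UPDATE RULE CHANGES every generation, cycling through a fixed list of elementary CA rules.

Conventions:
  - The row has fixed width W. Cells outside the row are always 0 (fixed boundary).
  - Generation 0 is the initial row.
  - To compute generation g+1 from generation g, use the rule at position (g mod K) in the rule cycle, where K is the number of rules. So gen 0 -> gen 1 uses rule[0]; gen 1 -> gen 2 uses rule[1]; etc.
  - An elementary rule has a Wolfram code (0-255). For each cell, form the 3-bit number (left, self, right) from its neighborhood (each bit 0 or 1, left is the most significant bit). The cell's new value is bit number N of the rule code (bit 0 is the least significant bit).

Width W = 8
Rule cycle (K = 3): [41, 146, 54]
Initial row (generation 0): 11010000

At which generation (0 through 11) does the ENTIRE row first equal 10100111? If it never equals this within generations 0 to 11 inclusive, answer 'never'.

Answer: 1

Derivation:
Gen 0: 11010000
Gen 1 (rule 41): 10100111
Gen 2 (rule 146): 00011010
Gen 3 (rule 54): 00100111
Gen 4 (rule 41): 10000100
Gen 5 (rule 146): 01001010
Gen 6 (rule 54): 11111111
Gen 7 (rule 41): 10000000
Gen 8 (rule 146): 01000000
Gen 9 (rule 54): 11100000
Gen 10 (rule 41): 10001111
Gen 11 (rule 146): 01010110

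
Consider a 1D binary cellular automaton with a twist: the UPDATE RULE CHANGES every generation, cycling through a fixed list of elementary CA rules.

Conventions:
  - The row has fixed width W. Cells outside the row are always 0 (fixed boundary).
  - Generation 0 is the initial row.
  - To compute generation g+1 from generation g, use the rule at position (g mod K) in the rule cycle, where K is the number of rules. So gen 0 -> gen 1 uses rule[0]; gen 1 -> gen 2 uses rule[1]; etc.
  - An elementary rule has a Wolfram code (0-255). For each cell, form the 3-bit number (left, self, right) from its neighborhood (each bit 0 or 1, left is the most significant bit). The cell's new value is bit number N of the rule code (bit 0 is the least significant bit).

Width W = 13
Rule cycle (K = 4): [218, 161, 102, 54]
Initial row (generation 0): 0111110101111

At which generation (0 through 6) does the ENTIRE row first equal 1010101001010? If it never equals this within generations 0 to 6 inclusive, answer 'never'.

Gen 0: 0111110101111
Gen 1 (rule 218): 1111110001111
Gen 2 (rule 161): 0111100100110
Gen 3 (rule 102): 1000101101010
Gen 4 (rule 54): 1101110011111
Gen 5 (rule 218): 1101111111111
Gen 6 (rule 161): 0010111111110

Answer: never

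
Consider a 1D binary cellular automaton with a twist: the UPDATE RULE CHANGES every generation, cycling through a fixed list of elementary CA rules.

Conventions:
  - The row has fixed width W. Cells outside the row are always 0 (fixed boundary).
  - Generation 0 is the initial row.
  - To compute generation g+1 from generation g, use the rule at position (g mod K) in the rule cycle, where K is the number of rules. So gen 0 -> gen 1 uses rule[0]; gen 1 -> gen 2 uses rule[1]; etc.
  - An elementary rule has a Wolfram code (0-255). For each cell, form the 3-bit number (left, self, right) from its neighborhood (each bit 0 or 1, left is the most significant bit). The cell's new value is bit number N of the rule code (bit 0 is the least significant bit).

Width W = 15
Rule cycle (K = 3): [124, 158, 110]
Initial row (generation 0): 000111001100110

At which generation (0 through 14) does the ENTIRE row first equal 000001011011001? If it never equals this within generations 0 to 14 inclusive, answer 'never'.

Answer: never

Derivation:
Gen 0: 000111001100110
Gen 1 (rule 124): 000101101110111
Gen 2 (rule 158): 001101001100110
Gen 3 (rule 110): 011111011101110
Gen 4 (rule 124): 010001110111011
Gen 5 (rule 158): 111011100110010
Gen 6 (rule 110): 101110101110110
Gen 7 (rule 124): 111011111011111
Gen 8 (rule 158): 110011110011110
Gen 9 (rule 110): 110110010110010
Gen 10 (rule 124): 111111011111011
Gen 11 (rule 158): 111110011110010
Gen 12 (rule 110): 100010110010110
Gen 13 (rule 124): 110011111011111
Gen 14 (rule 158): 101111110011110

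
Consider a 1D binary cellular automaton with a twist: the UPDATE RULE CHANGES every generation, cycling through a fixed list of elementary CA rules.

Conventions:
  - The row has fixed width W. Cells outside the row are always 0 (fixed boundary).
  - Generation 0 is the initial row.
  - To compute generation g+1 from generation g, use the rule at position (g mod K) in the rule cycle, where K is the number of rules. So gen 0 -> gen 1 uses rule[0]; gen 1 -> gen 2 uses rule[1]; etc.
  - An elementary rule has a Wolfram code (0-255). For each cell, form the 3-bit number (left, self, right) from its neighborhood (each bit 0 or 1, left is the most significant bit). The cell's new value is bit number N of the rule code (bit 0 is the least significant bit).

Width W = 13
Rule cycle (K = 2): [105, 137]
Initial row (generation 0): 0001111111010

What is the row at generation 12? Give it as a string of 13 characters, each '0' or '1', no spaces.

Answer: 1000100100000

Derivation:
Gen 0: 0001111111010
Gen 1 (rule 105): 1101000001100
Gen 2 (rule 137): 1000011101001
Gen 3 (rule 105): 0011010110000
Gen 4 (rule 137): 1010000100111
Gen 5 (rule 105): 0100110000101
Gen 6 (rule 137): 0000100110000
Gen 7 (rule 105): 1110000110111
Gen 8 (rule 137): 1100110100110
Gen 9 (rule 105): 1100111000110
Gen 10 (rule 137): 1000110010100
Gen 11 (rule 105): 0010110001001
Gen 12 (rule 137): 1000100100000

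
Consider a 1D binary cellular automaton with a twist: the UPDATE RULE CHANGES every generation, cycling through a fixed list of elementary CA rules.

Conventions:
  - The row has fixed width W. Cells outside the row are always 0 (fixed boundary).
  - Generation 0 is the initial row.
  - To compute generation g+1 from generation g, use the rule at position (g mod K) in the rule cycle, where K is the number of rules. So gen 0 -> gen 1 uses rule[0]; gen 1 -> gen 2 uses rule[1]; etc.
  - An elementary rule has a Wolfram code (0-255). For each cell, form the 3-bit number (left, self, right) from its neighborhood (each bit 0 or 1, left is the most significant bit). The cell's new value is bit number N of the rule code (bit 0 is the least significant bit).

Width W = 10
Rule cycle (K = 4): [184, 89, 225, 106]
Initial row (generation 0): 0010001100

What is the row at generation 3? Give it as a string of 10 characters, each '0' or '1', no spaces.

Answer: 0100001100

Derivation:
Gen 0: 0010001100
Gen 1 (rule 184): 0001001010
Gen 2 (rule 89): 1100100001
Gen 3 (rule 225): 0100001100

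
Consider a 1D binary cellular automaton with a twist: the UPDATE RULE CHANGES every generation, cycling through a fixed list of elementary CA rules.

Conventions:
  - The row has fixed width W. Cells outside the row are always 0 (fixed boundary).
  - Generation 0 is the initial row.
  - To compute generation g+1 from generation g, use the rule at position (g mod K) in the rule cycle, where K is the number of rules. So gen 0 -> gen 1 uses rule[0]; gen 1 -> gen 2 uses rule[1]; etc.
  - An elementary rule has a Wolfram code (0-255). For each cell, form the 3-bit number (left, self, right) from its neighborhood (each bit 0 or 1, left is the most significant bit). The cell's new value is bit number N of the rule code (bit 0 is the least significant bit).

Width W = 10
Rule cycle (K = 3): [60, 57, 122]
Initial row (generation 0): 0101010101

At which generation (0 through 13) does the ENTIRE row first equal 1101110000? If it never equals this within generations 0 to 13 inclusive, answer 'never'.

Answer: never

Derivation:
Gen 0: 0101010101
Gen 1 (rule 60): 0111111111
Gen 2 (rule 57): 0100000000
Gen 3 (rule 122): 1010000000
Gen 4 (rule 60): 1111000000
Gen 5 (rule 57): 1000111111
Gen 6 (rule 122): 0101100001
Gen 7 (rule 60): 0111010001
Gen 8 (rule 57): 0100101100
Gen 9 (rule 122): 1011011110
Gen 10 (rule 60): 1110110001
Gen 11 (rule 57): 1001101100
Gen 12 (rule 122): 0111111110
Gen 13 (rule 60): 0100000001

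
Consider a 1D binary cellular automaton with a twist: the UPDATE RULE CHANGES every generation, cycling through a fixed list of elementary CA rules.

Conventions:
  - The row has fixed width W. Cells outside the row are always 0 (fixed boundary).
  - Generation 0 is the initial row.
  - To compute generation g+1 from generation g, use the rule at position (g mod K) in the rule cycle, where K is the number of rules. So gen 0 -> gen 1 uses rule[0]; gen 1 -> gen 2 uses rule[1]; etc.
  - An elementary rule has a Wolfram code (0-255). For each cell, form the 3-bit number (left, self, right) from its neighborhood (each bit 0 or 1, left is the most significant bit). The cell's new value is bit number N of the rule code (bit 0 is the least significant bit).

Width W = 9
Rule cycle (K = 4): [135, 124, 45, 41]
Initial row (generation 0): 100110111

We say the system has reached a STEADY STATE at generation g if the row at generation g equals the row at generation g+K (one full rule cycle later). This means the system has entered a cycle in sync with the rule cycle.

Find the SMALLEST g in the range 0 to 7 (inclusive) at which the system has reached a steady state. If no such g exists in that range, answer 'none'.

Gen 0: 100110111
Gen 1 (rule 135): 101000010
Gen 2 (rule 124): 111100011
Gen 3 (rule 45): 100001010
Gen 4 (rule 41): 001100100
Gen 5 (rule 135): 110001101
Gen 6 (rule 124): 111001111
Gen 7 (rule 45): 100001000
Gen 8 (rule 41): 001100011
Gen 9 (rule 135): 110001100
Gen 10 (rule 124): 111001110
Gen 11 (rule 45): 100001000

Answer: 7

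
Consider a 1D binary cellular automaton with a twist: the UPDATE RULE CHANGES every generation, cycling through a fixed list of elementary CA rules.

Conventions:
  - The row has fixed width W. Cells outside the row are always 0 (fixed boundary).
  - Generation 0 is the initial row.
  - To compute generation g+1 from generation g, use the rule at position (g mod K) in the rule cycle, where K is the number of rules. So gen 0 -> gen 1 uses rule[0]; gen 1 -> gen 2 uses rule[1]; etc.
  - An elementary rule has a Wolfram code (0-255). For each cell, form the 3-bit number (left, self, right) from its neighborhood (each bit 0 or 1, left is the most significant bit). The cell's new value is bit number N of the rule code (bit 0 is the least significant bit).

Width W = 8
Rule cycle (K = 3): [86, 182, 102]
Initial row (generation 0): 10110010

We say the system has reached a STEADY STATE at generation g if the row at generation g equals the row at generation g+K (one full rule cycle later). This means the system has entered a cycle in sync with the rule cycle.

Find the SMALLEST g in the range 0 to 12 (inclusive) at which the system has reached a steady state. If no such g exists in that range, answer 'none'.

Gen 0: 10110010
Gen 1 (rule 86): 10011111
Gen 2 (rule 182): 11101110
Gen 3 (rule 102): 00110010
Gen 4 (rule 86): 01011111
Gen 5 (rule 182): 11101110
Gen 6 (rule 102): 00110010
Gen 7 (rule 86): 01011111
Gen 8 (rule 182): 11101110
Gen 9 (rule 102): 00110010
Gen 10 (rule 86): 01011111
Gen 11 (rule 182): 11101110
Gen 12 (rule 102): 00110010
Gen 13 (rule 86): 01011111
Gen 14 (rule 182): 11101110
Gen 15 (rule 102): 00110010

Answer: 2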